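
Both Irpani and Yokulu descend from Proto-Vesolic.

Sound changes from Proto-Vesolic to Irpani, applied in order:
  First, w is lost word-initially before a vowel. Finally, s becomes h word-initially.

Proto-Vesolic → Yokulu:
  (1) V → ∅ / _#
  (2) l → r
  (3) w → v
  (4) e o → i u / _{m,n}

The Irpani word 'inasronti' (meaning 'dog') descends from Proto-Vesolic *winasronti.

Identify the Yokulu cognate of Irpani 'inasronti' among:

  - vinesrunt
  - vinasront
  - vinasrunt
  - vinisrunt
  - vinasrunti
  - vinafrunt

Yokulu: *winasronti
  winasronti → winasront   [apocope]
  winasront (rule 2 does not apply)
  winasront → vinasront   [unconditioned shift]
  vinasront → vinasrunt   [pre-nasal raising]
  giving Yokulu vinasrunt.

vinasrunt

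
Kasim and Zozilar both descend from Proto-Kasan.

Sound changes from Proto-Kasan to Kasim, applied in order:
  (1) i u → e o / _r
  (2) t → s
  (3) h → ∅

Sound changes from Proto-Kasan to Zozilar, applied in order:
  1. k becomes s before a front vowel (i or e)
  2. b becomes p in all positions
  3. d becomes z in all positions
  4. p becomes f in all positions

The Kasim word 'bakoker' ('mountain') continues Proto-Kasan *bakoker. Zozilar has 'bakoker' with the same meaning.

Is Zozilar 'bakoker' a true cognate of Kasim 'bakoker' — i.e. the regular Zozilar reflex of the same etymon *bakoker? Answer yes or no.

no

Derive the expected Zozilar reflex of *bakoker:
Zozilar: *bakoker > bakoser > pakoser > fakoser  (by palatalisation, unconditioned shift, unconditioned shift)
The regular Zozilar reflex would be 'fakoser', but the attested form is 'bakoker'. The correspondence is irregular, so they are not cognates (the Zozilar form has a different source).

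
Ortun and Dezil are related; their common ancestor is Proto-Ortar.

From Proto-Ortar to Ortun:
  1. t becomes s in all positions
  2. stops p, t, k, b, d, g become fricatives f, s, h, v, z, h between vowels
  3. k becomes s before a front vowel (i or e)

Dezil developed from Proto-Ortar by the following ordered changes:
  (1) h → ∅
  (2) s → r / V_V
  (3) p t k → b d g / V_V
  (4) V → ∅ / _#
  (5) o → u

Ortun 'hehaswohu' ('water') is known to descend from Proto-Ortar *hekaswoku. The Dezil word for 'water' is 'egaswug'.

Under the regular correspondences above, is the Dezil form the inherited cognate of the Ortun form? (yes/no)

Derive the expected Dezil reflex of *hekaswoku:
Dezil: start from *hekaswoku.
  rule 1 (h-loss): hekaswoku → ekaswoku
  rule 2: no change — ekaswoku
  rule 3 (intervocalic voicing): ekaswoku → egaswogu
  rule 4 (apocope): egaswogu → egaswog
  rule 5 (vowel merger): egaswog → egaswug
  ⇒ Dezil egaswug
Dezil 'egaswug' matches the regular reflex exactly, so the pair is cognate.

yes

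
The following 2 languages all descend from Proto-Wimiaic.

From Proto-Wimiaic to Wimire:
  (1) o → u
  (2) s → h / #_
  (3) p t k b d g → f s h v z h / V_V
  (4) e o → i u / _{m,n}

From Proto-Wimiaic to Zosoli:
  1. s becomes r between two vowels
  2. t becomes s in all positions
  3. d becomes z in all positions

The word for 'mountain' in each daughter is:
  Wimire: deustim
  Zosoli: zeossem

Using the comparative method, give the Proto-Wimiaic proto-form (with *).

Position 1: Wimire has d, Zosoli has z. Wimire preserves d here (none of its changes turn any other segment into d), so the proto-segment is *d.
Position 3: Wimire has u, Zosoli has o. Zosoli preserves o here (none of its changes turn any other segment into o), so the proto-segment is *o.
Verify the candidate proto-form against each daughter:
Wimire: *deostem
  deostem → deustem   [vowel merger]
  deustem (rule 2 does not apply)
  deustem (rule 3 does not apply)
  deustem → deustim   [pre-nasal raising]
  giving Wimire deustim.
Zosoli: start from *deostem.
  rule 1: no change — deostem
  rule 2 (unconditioned shift): deostem → deossem
  rule 3 (unconditioned shift): deossem → zeossem
  ⇒ Zosoli zeossem
No other proto-form is consistent with every reflex, so the reconstruction is *deostem.

*deostem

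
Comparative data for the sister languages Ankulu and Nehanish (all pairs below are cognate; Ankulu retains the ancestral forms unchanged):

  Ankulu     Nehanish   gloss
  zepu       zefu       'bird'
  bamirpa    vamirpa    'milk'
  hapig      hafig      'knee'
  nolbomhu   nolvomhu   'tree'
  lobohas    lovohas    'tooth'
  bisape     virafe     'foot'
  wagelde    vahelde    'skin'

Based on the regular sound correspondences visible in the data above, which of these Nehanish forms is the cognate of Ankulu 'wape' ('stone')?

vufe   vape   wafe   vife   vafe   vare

wagelde ~ vahelde — Ankulu w corresponds to Nehanish v word-initially before a back vowel.
bisape ~ virafe — Ankulu p corresponds to Nehanish f between vowels (before a front vowel).
Applying these to Ankulu 'wape':
  wape → vape   (w→v word-initially before a back vowel)
  vape → vafe   (p→f between vowels (before a front vowel))
So the Nehanish cognate is 'vafe'.

vafe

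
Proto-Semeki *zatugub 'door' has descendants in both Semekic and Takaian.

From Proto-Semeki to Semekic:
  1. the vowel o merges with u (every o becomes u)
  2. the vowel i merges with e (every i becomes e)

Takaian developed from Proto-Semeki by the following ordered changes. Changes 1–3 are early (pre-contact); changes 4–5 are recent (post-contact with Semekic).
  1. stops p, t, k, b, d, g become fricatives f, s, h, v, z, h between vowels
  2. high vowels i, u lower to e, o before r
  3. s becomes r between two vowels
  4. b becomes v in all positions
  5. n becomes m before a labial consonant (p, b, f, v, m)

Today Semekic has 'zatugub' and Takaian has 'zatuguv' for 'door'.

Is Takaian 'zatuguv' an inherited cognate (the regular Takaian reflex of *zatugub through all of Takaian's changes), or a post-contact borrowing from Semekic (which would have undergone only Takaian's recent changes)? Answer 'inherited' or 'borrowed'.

borrowed

If inherited, *zatugub would pass through all of Takaian's changes:
Takaian: *zatugub > zasuhub > zaruhub > zaruhuv  (by intervocalic lenition, rhotacism, unconditioned shift)
If borrowed from Semekic 'zatugub' after the early changes, it would undergo only the recent ones:
  rule 4 (unconditioned shift): zatugub → zatuguv
  rule 5 (nasal place assimilation): no change (zatuguv)
  ⇒ as a loan: zatuguv
Takaian 'zatuguv' matches the loan outcome 'zatuguv', not the inherited 'zaruhuv' — it skipped the early Takaian changes, so it was borrowed from Semekic.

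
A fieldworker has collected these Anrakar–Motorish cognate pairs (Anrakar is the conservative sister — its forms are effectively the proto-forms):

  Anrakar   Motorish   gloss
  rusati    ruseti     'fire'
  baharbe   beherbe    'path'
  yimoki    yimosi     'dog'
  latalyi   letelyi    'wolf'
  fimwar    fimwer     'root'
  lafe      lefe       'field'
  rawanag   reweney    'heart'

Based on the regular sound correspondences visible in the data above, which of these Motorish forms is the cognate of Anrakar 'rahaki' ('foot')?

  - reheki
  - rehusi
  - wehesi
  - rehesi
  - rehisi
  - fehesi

rusati ~ ruseti, baharbe ~ beherbe — Anrakar a corresponds to Motorish e after a consonant, before a consonant other than r, m, n, p, b, f, v.
yimoki ~ yimosi — Anrakar k corresponds to Motorish s between vowels (before a front vowel).
Applying these to Anrakar 'rahaki':
  rahaki → rehaki   (a→e after a consonant, before a consonant other than r, m, n, p, b, f, v)
  rehaki → reheki   (a→e after a consonant, before a consonant other than r, m, n, p, b, f, v)
  reheki → rehesi   (k→s between vowels (before a front vowel))
So the Motorish cognate is 'rehesi'.

rehesi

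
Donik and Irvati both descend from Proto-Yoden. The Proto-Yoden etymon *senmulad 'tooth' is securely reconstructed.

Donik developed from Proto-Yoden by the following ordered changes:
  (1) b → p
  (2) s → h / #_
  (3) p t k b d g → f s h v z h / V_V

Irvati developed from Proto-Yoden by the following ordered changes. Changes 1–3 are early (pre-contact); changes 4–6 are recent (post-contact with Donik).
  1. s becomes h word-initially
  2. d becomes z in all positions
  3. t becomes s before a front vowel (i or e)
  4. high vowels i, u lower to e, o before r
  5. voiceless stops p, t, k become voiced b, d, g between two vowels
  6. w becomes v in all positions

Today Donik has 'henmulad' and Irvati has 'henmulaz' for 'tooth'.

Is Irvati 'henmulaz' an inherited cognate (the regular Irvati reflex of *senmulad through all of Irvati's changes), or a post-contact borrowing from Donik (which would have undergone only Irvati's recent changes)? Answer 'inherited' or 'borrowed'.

inherited

If inherited, *senmulad would pass through all of Irvati's changes:
Irvati: *senmulad > henmulad > henmulaz  (by debuccalisation, unconditioned shift)
If borrowed from Donik 'henmulad' after the early changes, it would undergo only the recent ones:
  rule 4 (pre-rhotic lowering): no change (henmulad)
  rule 5 (intervocalic voicing): no change (henmulad)
  rule 6 (unconditioned shift): no change (henmulad)
  ⇒ as a loan: henmulad
Irvati 'henmulaz' matches the inherited outcome exactly, so it is an inherited cognate, not a loan.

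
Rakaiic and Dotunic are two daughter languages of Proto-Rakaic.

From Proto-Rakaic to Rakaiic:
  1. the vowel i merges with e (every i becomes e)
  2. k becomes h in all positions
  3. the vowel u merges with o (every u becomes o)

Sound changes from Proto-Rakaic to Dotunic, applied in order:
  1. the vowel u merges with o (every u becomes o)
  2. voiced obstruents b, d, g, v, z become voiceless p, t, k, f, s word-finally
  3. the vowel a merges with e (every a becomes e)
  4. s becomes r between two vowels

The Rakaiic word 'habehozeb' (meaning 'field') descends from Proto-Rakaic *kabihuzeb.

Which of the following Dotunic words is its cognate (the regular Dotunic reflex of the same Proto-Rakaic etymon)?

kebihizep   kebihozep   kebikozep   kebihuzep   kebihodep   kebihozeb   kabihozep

kebihozep

Dotunic: *kabihuzeb > kabihozeb > kabihozep > kebihozep  (by vowel merger, final devoicing, vowel merger)
The other candidates each miss or misapply at least one Dotunic change.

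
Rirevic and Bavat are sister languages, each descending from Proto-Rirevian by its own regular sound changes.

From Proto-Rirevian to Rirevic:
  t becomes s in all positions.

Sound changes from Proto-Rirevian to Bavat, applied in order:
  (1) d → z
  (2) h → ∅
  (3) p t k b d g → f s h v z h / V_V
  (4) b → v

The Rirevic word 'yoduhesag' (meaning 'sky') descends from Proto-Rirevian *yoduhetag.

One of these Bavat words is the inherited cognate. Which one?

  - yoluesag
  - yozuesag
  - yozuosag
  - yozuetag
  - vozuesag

yozuesag

Bavat: *yoduhetag
  yoduhetag → yozuhetag   [unconditioned shift]
  yozuhetag → yozuetag   [h-loss]
  yozuetag → yozuesag   [intervocalic lenition]
  yozuesag (rule 4 does not apply)
  giving Bavat yozuesag.
Only 'yozuesag' matches the regular Bavat development of *yoduhetag.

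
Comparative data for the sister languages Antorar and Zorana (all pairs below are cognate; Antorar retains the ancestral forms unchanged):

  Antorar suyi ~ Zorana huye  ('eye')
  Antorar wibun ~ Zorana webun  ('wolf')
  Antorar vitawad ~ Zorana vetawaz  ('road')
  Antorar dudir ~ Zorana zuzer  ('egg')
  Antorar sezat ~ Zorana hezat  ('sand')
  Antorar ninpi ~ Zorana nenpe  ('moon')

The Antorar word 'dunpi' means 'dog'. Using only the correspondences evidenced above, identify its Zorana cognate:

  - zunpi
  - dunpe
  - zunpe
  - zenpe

dudir ~ zuzer — Antorar d corresponds to Zorana z word-initially before a back vowel.
suyi ~ huye, ninpi ~ nenpe — Antorar i corresponds to Zorana e word-finally.
Applying these to Antorar 'dunpi':
  dunpi → zunpi   (d→z word-initially before a back vowel)
  zunpi → zunpe   (i→e word-finally)
So the Zorana cognate is 'zunpe'.

zunpe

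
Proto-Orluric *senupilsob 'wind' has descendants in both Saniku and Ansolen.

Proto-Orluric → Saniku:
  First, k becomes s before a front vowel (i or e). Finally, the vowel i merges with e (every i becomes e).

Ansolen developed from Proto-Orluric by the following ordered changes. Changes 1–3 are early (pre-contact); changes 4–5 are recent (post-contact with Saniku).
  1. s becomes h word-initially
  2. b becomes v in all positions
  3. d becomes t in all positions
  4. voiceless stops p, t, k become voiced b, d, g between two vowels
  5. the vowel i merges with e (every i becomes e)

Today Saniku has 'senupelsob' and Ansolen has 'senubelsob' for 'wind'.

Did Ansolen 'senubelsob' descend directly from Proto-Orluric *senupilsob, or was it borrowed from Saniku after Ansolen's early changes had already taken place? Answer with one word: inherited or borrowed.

If inherited, *senupilsob would pass through all of Ansolen's changes:
Ansolen: *senupilsob > henupilsob > henupilsov > henubilsov > henubelsov  (by debuccalisation, unconditioned shift, intervocalic voicing, vowel merger)
If borrowed from Saniku 'senupelsob' after the early changes, it would undergo only the recent ones:
  rule 4 (intervocalic voicing): senupelsob → senubelsob
  rule 5 (vowel merger): no change (senubelsob)
  ⇒ as a loan: senubelsob
Ansolen 'senubelsob' matches the loan outcome 'senubelsob', not the inherited 'henubelsov' — it skipped the early Ansolen changes, so it was borrowed from Saniku.

borrowed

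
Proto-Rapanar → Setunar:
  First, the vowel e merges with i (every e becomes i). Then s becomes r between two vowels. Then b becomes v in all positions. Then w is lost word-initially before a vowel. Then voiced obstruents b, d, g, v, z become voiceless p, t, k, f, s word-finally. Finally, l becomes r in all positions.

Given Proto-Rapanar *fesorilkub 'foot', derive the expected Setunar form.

Setunar: *fesorilkub
  fesorilkub → fisorilkub   [vowel merger]
  fisorilkub → firorilkub   [rhotacism]
  firorilkub → firorilkuv   [unconditioned shift]
  firorilkuv (rule 4 does not apply)
  firorilkuv → firorilkuf   [final devoicing]
  firorilkuf → firorirkuf   [unconditioned shift]
  giving Setunar firorirkuf.

firorirkuf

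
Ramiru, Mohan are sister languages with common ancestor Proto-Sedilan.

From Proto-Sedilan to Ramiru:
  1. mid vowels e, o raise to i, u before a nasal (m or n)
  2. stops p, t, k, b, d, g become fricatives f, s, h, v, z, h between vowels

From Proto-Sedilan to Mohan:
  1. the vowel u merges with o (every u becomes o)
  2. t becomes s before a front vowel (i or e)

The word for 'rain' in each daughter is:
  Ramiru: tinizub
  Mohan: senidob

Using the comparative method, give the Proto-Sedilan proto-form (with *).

Position 1: Ramiru has t, Mohan has s. Ramiru preserves t here (none of its changes turn any other segment into t), so the proto-segment is *t.
Position 5: Ramiru has z, Mohan has d. Mohan preserves d here (none of its changes turn any other segment into d), so the proto-segment is *d.
Verify the candidate proto-form against each daughter:
Ramiru: *tenidub > tinidub > tinizub  (by pre-nasal raising, intervocalic lenition)
Mohan: *tenidub > tenidob > senidob  (by vowel merger, palatalisation)
No other proto-form is consistent with every reflex, so the reconstruction is *tenidub.

*tenidub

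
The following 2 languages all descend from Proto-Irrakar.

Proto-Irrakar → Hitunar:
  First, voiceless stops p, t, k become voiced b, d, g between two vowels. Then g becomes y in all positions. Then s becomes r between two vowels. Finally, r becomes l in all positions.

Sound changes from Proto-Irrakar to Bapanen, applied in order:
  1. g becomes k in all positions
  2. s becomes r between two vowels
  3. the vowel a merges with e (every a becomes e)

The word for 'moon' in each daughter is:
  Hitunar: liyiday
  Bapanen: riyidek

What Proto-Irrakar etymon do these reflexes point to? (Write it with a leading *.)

*riyidag

Position 1: Hitunar has l, Bapanen has r. Taking the neighbouring segments as reconstructed: Hitunar l could go back to *l or *r; Bapanen r can only go back to *r — the one source consistent with every daughter is *r.
Position 7: Hitunar has y, Bapanen has k. Taking the neighbouring segments as reconstructed: Hitunar y could go back to *g or *y; Bapanen k could go back to *k or *g — the one source consistent with every daughter is *g.
Position 6: Hitunar has a, Bapanen has e. Hitunar preserves a here (none of its changes turn any other segment into a), so the proto-segment is *a.
This points to *riyidag. Verify forward in each daughter:
Hitunar: start from *riyidag.
  rule 1: no change — riyidag
  rule 2 (unconditioned shift): riyidag → riyiday
  rule 3: no change — riyiday
  rule 4 (unconditioned shift): riyiday → liyiday
  ⇒ Hitunar liyiday
Bapanen: *riyidag > riyidak > riyidek  (by unconditioned shift, vowel merger)
Only *riyidag yields all of Hitunar liyiday, Bapanen riyidek.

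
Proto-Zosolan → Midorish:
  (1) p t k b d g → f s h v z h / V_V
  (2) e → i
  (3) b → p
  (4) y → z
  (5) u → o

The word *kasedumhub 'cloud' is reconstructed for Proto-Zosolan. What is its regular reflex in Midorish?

kasizomhop

Midorish: *kasedumhub
  kasedumhub → kasezumhub   [intervocalic lenition]
  kasezumhub → kasizumhub   [vowel merger]
  kasizumhub → kasizumhup   [unconditioned shift]
  kasizumhup (rule 4 does not apply)
  kasizumhup → kasizomhop   [vowel merger]
  giving Midorish kasizomhop.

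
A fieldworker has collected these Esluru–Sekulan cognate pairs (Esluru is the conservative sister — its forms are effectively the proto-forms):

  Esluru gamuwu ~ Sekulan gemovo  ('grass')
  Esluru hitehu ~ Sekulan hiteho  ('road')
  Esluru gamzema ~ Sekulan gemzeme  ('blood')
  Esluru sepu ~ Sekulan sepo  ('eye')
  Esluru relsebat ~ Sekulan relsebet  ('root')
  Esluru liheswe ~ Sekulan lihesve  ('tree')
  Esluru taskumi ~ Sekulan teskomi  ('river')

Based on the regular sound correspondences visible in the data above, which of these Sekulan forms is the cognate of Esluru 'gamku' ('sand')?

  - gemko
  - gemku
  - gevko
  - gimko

gemko

gamuwu ~ gemovo, gamzema ~ gemzeme — Esluru a corresponds to Sekulan e after a consonant, before a nasal.
gamuwu ~ gemovo, hitehu ~ hiteho — Esluru u corresponds to Sekulan o word-finally.
Applying these to Esluru 'gamku':
  gamku → gemku   (a→e after a consonant, before a nasal)
  gemku → gemko   (u→o word-finally)
So the Sekulan cognate is 'gemko'.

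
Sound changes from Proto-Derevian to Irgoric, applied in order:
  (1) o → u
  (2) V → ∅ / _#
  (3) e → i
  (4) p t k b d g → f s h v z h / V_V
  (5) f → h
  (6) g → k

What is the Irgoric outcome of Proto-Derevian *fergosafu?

hirkusah

Irgoric: *fergosafu > fergusafu > fergusaf > firgusaf > hirgusah > hirkusah  (by vowel merger, apocope, vowel merger, unconditioned shift, unconditioned shift)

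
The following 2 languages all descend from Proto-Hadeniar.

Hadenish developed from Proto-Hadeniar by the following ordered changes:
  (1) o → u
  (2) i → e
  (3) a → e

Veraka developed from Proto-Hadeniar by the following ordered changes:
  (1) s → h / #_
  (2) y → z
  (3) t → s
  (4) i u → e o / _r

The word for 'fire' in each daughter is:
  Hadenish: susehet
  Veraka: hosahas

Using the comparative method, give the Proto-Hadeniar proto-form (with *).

Position 7: Hadenish has t, Veraka has s. Hadenish preserves t here (none of its changes turn any other segment into t), so the proto-segment is *t.
Position 6: Hadenish has e, Veraka has a. Veraka preserves a here (none of its changes turn any other segment into a), so the proto-segment is *a.
Position 4: Hadenish has e, Veraka has a. Veraka preserves a here (none of its changes turn any other segment into a), so the proto-segment is *a.
Verify the candidate proto-form against each daughter:
Hadenish: start from *sosahat.
  rule 1 (vowel merger): sosahat → susahat
  rule 2: no change — susahat
  rule 3 (vowel merger): susahat → susehet
  ⇒ Hadenish susehet
Veraka: start from *sosahat.
  rule 1 (debuccalisation): sosahat → hosahat
  rule 2: no change — hosahat
  rule 3 (unconditioned shift): hosahat → hosahas
  rule 4: no change — hosahas
  ⇒ Veraka hosahas
*sosahat is the unique common source.

*sosahat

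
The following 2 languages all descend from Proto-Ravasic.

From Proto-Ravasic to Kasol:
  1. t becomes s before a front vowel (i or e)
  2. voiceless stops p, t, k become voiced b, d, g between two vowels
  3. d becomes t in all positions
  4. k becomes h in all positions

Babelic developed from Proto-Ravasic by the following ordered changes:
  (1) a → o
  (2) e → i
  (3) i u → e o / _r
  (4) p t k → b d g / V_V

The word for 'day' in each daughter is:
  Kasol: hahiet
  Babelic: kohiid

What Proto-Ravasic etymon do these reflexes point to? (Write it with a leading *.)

Position 2: Kasol has a, Babelic has o. Kasol preserves a here (none of its changes turn any other segment into a), so the proto-segment is *a.
Position 5: Kasol has e, Babelic has i. Kasol preserves e here (none of its changes turn any other segment into e), so the proto-segment is *e.
Position 6: Kasol has t, Babelic has d. Taking the neighbouring segments as reconstructed: Kasol t could go back to *t or *d; Babelic d can only go back to *d — the one source consistent with every daughter is *d.
Continuing position by position gives *kahied; check it forward:
Kasol: start from *kahied.
  rule 1: no change — kahied
  rule 2: no change — kahied
  rule 3 (unconditioned shift): kahied → kahiet
  rule 4 (unconditioned shift): kahiet → hahiet
  ⇒ Kasol hahiet
Babelic: start from *kahied.
  rule 1 (vowel merger): kahied → kohied
  rule 2 (vowel merger): kohied → kohiid
  rule 3: no change — kohiid
  rule 4: no change — kohiid
  ⇒ Babelic kohiid
Only *kahied yields all of Kasol hahiet, Babelic kohiid.

*kahied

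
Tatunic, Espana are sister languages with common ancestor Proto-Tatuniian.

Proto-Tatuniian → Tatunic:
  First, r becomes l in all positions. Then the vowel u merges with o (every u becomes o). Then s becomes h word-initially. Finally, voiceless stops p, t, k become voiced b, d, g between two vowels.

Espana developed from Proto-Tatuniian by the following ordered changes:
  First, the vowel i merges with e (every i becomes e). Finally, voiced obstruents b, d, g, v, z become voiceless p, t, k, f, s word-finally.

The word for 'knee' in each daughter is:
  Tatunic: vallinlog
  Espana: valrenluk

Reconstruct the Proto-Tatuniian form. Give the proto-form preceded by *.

*valrinlug

Position 8: Tatunic has o, Espana has u. Espana preserves u here (none of its changes turn any other segment into u), so the proto-segment is *u.
Position 4: Tatunic has l, Espana has r. Espana preserves r here (none of its changes turn any other segment into r), so the proto-segment is *r.
Position 5: Tatunic has i, Espana has e. Tatunic preserves i here (none of its changes turn any other segment into i), so the proto-segment is *i.
Verify the candidate proto-form against each daughter:
Tatunic: *valrinlug > vallinlug > vallinlog  (by unconditioned shift, vowel merger)
Espana: start from *valrinlug.
  rule 1 (vowel merger): valrinlug → valrenlug
  rule 2 (final devoicing): valrenlug → valrenluk
  ⇒ Espana valrenluk
No other proto-form is consistent with every reflex, so the reconstruction is *valrinlug.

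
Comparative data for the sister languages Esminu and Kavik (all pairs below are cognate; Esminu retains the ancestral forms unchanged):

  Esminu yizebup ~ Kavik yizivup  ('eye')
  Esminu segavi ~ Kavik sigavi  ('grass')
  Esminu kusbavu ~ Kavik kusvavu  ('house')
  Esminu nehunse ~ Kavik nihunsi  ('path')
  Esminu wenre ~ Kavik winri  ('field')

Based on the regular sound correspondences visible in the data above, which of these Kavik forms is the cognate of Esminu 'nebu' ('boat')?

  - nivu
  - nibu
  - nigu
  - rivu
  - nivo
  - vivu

yizebup ~ yizivup — Esminu e corresponds to Kavik i after a consonant, before a labial obstruent.
yizebup ~ yizivup — Esminu b corresponds to Kavik v between vowels (before a back vowel).
Applying these to Esminu 'nebu':
  nebu → nibu   (e→i after a consonant, before a labial obstruent)
  nibu → nivu   (b→v between vowels (before a back vowel))
So the Kavik cognate is 'nivu'.

nivu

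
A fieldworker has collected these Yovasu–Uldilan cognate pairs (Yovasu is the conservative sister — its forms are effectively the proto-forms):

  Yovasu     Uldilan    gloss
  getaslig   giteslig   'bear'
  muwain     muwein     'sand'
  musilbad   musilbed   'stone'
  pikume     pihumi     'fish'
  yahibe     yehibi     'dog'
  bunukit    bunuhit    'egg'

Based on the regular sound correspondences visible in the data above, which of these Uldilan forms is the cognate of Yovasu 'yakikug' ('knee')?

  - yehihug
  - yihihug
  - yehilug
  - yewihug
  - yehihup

yehihug

getaslig ~ giteslig, musilbad ~ musilbed — Yovasu a corresponds to Uldilan e after a consonant, before a consonant other than r, m, n, p, b, f, v.
bunukit ~ bunuhit — Yovasu k corresponds to Uldilan h between vowels (before a front vowel).
pikume ~ pihumi — Yovasu k corresponds to Uldilan h between vowels (before a back vowel).
Applying these to Yovasu 'yakikug':
  yakikug → yekikug   (a→e after a consonant, before a consonant other than r, m, n, p, b, f, v)
  yekikug → yehikug   (k→h between vowels (before a front vowel))
  yehikug → yehihug   (k→h between vowels (before a back vowel))
So the Uldilan cognate is 'yehihug'.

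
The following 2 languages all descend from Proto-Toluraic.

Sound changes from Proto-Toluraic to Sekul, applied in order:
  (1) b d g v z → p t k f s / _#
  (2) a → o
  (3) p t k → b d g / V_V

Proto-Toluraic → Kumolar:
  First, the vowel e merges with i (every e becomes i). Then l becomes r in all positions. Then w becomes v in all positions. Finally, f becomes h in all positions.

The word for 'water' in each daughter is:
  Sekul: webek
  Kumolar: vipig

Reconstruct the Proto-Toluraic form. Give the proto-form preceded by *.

Position 2: Sekul has e, Kumolar has i. Sekul preserves e here (none of its changes turn any other segment into e), so the proto-segment is *e.
Position 4: Sekul has e, Kumolar has i. Sekul preserves e here (none of its changes turn any other segment into e), so the proto-segment is *e.
Position 3: Sekul has b, Kumolar has p. Kumolar preserves p here (none of its changes turn any other segment into p), so the proto-segment is *p.
Continuing position by position gives *wepeg; check it forward:
Sekul: *wepeg > wepek > webek  (by final devoicing, intervocalic voicing)
Kumolar: *wepeg > wipig > vipig  (by vowel merger, unconditioned shift)
No other proto-form is consistent with every reflex, so the reconstruction is *wepeg.

*wepeg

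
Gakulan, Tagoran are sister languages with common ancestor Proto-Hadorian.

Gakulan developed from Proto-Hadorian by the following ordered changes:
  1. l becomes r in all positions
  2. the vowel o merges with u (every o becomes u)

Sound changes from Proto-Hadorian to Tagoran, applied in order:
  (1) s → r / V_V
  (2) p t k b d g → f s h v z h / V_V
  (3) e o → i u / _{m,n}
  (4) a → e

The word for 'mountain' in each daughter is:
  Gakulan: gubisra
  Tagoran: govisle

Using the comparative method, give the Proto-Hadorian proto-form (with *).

*gobisla

Position 7: Gakulan has a, Tagoran has e. Gakulan preserves a here (none of its changes turn any other segment into a), so the proto-segment is *a.
Position 6: Gakulan has r, Tagoran has l. Tagoran preserves l here (none of its changes turn any other segment into l), so the proto-segment is *l.
Continuing position by position gives *gobisla; check it forward:
Gakulan: *gobisla
  gobisla → gobisra   [unconditioned shift]
  gobisra → gubisra   [vowel merger]
  giving Gakulan gubisra.
Tagoran: start from *gobisla.
  rule 1: no change — gobisla
  rule 2 (intervocalic lenition): gobisla → govisla
  rule 3: no change — govisla
  rule 4 (vowel merger): govisla → govisle
  ⇒ Tagoran govisle
Only *gobisla yields all of Gakulan gubisra, Tagoran govisle.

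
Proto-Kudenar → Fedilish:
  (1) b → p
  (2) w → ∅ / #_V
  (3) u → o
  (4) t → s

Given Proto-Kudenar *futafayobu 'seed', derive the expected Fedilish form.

fosafayopo

Fedilish: *futafayobu
  futafayobu → futafayopu   [unconditioned shift]
  futafayopu (rule 2 does not apply)
  futafayopu → fotafayopo   [vowel merger]
  fotafayopo → fosafayopo   [unconditioned shift]
  giving Fedilish fosafayopo.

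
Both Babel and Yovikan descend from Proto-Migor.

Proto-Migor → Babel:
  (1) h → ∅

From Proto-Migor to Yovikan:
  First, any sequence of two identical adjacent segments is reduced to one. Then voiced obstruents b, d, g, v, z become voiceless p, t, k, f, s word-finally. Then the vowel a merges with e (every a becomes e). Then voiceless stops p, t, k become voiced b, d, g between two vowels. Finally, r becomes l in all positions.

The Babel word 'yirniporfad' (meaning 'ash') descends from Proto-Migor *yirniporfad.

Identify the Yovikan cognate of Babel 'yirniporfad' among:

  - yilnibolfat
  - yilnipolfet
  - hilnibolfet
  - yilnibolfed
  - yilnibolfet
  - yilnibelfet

yilnibolfet

Yovikan: start from *yirniporfad.
  rule 1: no change — yirniporfad
  rule 2 (final devoicing): yirniporfad → yirniporfat
  rule 3 (vowel merger): yirniporfat → yirniporfet
  rule 4 (intervocalic voicing): yirniporfet → yirniborfet
  rule 5 (unconditioned shift): yirniborfet → yilnibolfet
  ⇒ Yovikan yilnibolfet
The other candidates each miss or misapply at least one Yovikan change.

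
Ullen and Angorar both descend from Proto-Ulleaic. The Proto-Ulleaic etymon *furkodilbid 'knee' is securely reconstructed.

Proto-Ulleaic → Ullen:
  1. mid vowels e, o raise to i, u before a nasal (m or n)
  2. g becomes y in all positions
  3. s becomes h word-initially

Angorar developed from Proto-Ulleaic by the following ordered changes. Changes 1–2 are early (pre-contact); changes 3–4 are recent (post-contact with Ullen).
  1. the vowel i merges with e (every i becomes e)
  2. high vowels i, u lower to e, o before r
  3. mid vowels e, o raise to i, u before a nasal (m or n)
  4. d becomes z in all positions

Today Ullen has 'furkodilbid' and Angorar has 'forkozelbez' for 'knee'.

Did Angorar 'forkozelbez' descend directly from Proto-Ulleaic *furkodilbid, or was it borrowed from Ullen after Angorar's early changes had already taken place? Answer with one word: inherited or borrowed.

If inherited, *furkodilbid would pass through all of Angorar's changes:
Angorar: *furkodilbid
  furkodilbid → furkodelbed   [vowel merger]
  furkodelbed → forkodelbed   [pre-rhotic lowering]
  forkodelbed (rule 3 does not apply)
  forkodelbed → forkozelbez   [unconditioned shift]
  giving Angorar forkozelbez.
If borrowed from Ullen 'furkodilbid' after the early changes, it would undergo only the recent ones:
  rule 3 (pre-nasal raising): no change (furkodilbid)
  rule 4 (unconditioned shift): furkodilbid → furkozilbiz
  ⇒ as a loan: furkozilbiz
Angorar 'forkozelbez' matches the inherited outcome exactly, so it is an inherited cognate, not a loan.

inherited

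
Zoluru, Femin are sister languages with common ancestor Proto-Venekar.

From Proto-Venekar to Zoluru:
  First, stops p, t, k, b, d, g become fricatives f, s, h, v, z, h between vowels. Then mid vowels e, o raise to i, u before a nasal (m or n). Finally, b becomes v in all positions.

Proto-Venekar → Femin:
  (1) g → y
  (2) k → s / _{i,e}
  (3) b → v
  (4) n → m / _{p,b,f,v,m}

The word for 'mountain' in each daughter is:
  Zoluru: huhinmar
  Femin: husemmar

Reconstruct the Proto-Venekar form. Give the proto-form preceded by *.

*hukenmar

Position 3: Zoluru has h, Femin has s. Taking the neighbouring segments as reconstructed: Zoluru h could go back to *k or *g or *h; Femin s could go back to *k or *s — the one source consistent with every daughter is *k.
Position 4: Zoluru has i, Femin has e. Femin preserves e here (none of its changes turn any other segment into e), so the proto-segment is *e.
Verify the candidate proto-form against each daughter:
Zoluru: start from *hukenmar.
  rule 1 (intervocalic lenition): hukenmar → huhenmar
  rule 2 (pre-nasal raising): huhenmar → huhinmar
  rule 3: no change — huhinmar
  ⇒ Zoluru huhinmar
Femin: *hukenmar > husenmar > husemmar  (by palatalisation, nasal place assimilation)
Only *hukenmar yields all of Zoluru huhinmar, Femin husemmar.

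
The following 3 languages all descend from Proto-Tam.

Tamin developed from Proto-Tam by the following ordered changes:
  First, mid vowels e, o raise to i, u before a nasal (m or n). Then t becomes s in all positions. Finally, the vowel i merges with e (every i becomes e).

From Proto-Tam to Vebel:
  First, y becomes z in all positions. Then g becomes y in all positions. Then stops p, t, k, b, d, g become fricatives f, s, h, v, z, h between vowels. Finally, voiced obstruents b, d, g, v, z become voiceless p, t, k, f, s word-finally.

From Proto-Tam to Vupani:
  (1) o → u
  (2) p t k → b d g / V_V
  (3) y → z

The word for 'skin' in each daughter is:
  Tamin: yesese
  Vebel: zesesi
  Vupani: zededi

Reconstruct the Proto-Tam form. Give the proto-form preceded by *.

*yeteti

Position 6: Tamin has e, Vebel has i, Vupani has i. Vebel preserves i here (none of its changes turn any other segment into i), so the proto-segment is *i.
Position 3: Tamin has s, Vebel has s, Vupani has d. Taking the neighbouring segments as reconstructed: Tamin s could go back to *t or *s; Vebel s could go back to *t or *s; Vupani d could go back to *t or *d — the one source consistent with every daughter is *t.
Position 1: Tamin has y, Vebel has z, Vupani has z. Tamin preserves y here (none of its changes turn any other segment into y), so the proto-segment is *y.
Continuing position by position gives *yeteti; check it forward:
Tamin: *yeteti
  yeteti (rule 1 does not apply)
  yeteti → yesesi   [unconditioned shift]
  yesesi → yesese   [vowel merger]
  giving Tamin yesese.
Vebel: *yeteti
  yeteti → zeteti   [unconditioned shift]
  zeteti (rule 2 does not apply)
  zeteti → zesesi   [intervocalic lenition]
  zesesi (rule 4 does not apply)
  giving Vebel zesesi.
Vupani: *yeteti > yededi > zededi  (by intervocalic voicing, unconditioned shift)
Only *yeteti yields all of Tamin yesese, Vebel zesesi, Vupani zededi.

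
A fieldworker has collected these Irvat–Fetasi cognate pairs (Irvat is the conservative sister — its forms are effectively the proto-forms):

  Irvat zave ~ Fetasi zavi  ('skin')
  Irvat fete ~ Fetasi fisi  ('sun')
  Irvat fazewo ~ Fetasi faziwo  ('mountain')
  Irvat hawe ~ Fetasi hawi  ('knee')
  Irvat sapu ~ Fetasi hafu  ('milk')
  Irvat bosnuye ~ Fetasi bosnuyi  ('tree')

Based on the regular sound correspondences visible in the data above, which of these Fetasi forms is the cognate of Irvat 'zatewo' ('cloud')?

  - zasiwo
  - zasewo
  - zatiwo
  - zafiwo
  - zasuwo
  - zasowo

fete ~ fisi — Irvat t corresponds to Fetasi s between vowels (before a front vowel).
fete ~ fisi, fazewo ~ faziwo — Irvat e corresponds to Fetasi i after a consonant, before a consonant other than r, m, n, p, b, f, v.
Applying these to Irvat 'zatewo':
  zatewo → zasewo   (t→s between vowels (before a front vowel))
  zasewo → zasiwo   (e→i after a consonant, before a consonant other than r, m, n, p, b, f, v)
So the Fetasi cognate is 'zasiwo'.

zasiwo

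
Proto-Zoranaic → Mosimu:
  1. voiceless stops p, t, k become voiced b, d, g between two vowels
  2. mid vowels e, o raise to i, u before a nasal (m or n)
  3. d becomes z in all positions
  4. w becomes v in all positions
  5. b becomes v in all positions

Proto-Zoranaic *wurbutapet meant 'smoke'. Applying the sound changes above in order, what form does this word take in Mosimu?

Mosimu: start from *wurbutapet.
  rule 1 (intervocalic voicing): wurbutapet → wurbudabet
  rule 2: no change — wurbudabet
  rule 3 (unconditioned shift): wurbudabet → wurbuzabet
  rule 4 (unconditioned shift): wurbuzabet → vurbuzabet
  rule 5 (unconditioned shift): vurbuzabet → vurvuzavet
  ⇒ Mosimu vurvuzavet

vurvuzavet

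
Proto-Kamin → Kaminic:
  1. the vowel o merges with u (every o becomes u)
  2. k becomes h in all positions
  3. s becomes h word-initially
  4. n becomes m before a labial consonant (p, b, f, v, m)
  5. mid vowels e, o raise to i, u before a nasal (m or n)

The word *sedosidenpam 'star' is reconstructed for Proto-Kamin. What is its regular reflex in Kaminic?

Kaminic: start from *sedosidenpam.
  rule 1 (vowel merger): sedosidenpam → sedusidenpam
  rule 2: no change — sedusidenpam
  rule 3 (debuccalisation): sedusidenpam → hedusidenpam
  rule 4 (nasal place assimilation): hedusidenpam → hedusidempam
  rule 5 (pre-nasal raising): hedusidempam → hedusidimpam
  ⇒ Kaminic hedusidimpam

hedusidimpam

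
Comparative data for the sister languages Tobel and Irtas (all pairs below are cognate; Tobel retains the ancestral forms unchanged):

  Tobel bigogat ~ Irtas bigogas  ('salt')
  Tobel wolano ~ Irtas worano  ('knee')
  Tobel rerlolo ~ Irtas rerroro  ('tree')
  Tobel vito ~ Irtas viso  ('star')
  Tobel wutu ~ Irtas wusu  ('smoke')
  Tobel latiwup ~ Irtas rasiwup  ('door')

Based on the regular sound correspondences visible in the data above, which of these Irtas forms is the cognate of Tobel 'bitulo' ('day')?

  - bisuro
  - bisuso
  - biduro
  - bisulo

bisuro

wutu ~ wusu — Tobel t corresponds to Irtas s between vowels (before a back vowel).
rerlolo ~ rerroro — Tobel l corresponds to Irtas r between vowels (before a back vowel).
Applying these to Tobel 'bitulo':
  bitulo → bisulo   (t→s between vowels (before a back vowel))
  bisulo → bisuro   (l→r between vowels (before a back vowel))
So the Irtas cognate is 'bisuro'.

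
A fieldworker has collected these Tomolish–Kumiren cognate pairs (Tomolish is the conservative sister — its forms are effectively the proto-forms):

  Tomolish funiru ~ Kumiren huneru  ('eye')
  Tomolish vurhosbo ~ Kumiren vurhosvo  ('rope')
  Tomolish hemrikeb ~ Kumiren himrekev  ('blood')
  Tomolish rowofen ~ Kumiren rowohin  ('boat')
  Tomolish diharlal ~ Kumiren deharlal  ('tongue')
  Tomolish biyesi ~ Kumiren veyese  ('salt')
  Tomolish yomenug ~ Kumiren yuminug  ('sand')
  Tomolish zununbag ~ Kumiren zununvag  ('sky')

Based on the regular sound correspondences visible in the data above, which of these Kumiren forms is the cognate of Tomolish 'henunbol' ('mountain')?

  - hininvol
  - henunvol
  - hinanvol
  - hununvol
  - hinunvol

hinunvol

rowofen ~ rowohin, yomenug ~ yuminug — Tomolish e corresponds to Kumiren i after a consonant, before a nasal.
vurhosbo ~ vurhosvo — Tomolish b corresponds to Kumiren v after a consonant, before a back vowel.
Applying these to Tomolish 'henunbol':
  henunbol → hinunbol   (e→i after a consonant, before a nasal)
  hinunbol → hinunvol   (b→v after a consonant, before a back vowel)
So the Kumiren cognate is 'hinunvol'.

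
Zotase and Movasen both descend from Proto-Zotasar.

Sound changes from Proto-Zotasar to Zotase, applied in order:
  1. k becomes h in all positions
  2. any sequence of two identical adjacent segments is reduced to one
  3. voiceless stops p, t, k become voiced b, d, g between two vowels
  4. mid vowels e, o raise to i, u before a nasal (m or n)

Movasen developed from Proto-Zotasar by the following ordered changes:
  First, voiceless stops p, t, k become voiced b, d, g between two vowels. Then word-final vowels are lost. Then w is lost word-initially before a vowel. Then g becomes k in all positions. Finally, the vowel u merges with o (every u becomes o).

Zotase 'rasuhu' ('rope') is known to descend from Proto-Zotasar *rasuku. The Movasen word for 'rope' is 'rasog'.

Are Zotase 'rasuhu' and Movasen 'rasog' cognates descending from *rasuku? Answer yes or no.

no

Derive the expected Movasen reflex of *rasuku:
Movasen: *rasuku
  rasuku → rasugu   [intervocalic voicing]
  rasugu → rasug   [apocope]
  rasug (rule 3 does not apply)
  rasug → rasuk   [unconditioned shift]
  rasuk → rasok   [vowel merger]
  giving Movasen rasok.
The regular Movasen reflex would be 'rasok', but the attested form is 'rasog'. The correspondence is irregular, so they are not cognates (the Movasen form has a different source).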